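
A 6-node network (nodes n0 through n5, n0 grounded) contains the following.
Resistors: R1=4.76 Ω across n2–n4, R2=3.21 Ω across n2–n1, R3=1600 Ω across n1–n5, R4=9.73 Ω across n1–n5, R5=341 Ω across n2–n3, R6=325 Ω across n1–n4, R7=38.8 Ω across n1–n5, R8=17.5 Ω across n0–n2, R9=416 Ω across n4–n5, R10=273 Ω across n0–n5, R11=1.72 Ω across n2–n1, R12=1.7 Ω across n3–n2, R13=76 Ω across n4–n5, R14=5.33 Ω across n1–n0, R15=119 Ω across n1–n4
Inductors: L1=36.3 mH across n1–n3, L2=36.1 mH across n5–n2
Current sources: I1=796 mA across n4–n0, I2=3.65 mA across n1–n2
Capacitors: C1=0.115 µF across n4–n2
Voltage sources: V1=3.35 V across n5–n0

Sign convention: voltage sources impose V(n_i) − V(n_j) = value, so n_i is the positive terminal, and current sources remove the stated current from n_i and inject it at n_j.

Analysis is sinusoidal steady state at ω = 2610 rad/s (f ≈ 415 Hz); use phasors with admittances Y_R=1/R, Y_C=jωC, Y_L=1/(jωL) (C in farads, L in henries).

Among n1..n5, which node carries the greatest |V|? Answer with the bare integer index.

4

Apply KCL at each of the 5 non-ground nodes and solve the resulting linear system.
Node n1: branches {L1, R2, I2, R3, R4, R6, R7, R11, R14, R15} → V_1 = -0.5558-0.1153j
Node n2: branches {R1, R2, I2, R5, R8, C1, R11, R12, L2} → V_2 = -1.186-0.1633j
Node n3: branches {L1, R5, R12} → V_3 = -1.185-0.1745j
Node n4: branches {R1, I1, R6, C1, R9, R13, R15} → V_4 = -4.214-0.1464j
Node n5: branches {R3, R4, R7, R9, R10, R13, L2, V1} → V_5 = 3.350+0.000j
Source currents: i(V1)=-0.6362+0.03097j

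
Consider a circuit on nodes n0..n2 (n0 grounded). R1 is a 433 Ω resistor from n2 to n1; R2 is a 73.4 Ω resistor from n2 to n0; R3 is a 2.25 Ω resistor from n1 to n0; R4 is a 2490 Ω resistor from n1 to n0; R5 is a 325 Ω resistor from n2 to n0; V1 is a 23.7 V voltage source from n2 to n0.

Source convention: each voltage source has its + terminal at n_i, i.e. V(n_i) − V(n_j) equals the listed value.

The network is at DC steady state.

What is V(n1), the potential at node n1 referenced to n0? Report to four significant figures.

Element admittances at DC:
  Y(R1) = 0.002309 S between n2,n1
  Y(R2) = 0.01362 S between n2,n0
  Y(R3) = 0.4444 S between n1,n0
  Y(R4) = 0.0004016 S between n1,n0
  Y(R5) = 0.003077 S between n2,n0
  V1: constraint V(n2)−V(n0) = 23.7
Assemble and solve the 3×3 MNA system:
  V(n1)=0.1224  V(n2)=23.70
  i(V1)=-0.4503

0.1224 V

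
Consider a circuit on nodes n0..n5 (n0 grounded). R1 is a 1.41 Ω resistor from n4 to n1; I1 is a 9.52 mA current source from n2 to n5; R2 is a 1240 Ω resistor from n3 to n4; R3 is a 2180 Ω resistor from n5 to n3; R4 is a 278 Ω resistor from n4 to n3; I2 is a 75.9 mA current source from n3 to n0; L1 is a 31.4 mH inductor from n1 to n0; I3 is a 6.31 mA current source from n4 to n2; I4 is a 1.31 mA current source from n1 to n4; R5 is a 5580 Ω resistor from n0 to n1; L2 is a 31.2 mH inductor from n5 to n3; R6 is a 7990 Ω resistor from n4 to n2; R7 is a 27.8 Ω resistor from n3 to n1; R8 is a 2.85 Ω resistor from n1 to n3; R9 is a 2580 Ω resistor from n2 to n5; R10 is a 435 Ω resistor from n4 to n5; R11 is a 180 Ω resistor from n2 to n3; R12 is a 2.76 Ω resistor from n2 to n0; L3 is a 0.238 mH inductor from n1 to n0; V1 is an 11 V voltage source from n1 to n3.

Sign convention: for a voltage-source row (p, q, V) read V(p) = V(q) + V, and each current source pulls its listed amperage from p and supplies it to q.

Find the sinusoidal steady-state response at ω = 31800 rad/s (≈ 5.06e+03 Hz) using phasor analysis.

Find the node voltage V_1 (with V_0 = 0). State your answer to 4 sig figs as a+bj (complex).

MNA unknowns: 5 node voltages V₁..V_5 plus 1 source current (V1)
R1: Y=0.7092+0.000j on G[4,1]
I1: z[2]−=0.00952, z[5]+=0.00952
R2: Y=0.0008065+0.000j on G[3,4]
R3: Y=0.0004587+0.000j on G[5,3]
R4: Y=0.003597+0.000j on G[4,3]
I2: z[3]−=0.0759, z[0]+=0.0759
L1: Y=0.000-0.001001j on G[1,0]
I3: z[4]−=0.00631, z[2]+=0.00631
I4: z[1]−=0.00131, z[4]+=0.00131
R5: Y=0.0001792+0.000j on G[0,1]
L2: Y=0.000-0.001008j on G[5,3]
R6: Y=0.0001252+0.000j on G[4,2]
R7: Y=0.03597+0.000j on G[3,1]
R8: Y=0.3509+0.000j on G[1,3]
R9: Y=0.0003876+0.000j on G[2,5]
R10: Y=0.002299+0.000j on G[4,5]
R11: Y=0.005556+0.000j on G[2,3]
R12: Y=0.3623+0.000j on G[2,0]
L3: Y=0.000-0.1321j on G[1,0]
V1: row V1−V3=11, i_V1 at 1,3
solve → V1=0.005920-0.09568j, V2=-0.1743+0.002222j, V3=-10.99-0.09568j, V4=-0.06813-0.08409j, V5=0.1963+3.511j
aux → i_V1=-4.296+0.009029j

0.005920-0.09568j V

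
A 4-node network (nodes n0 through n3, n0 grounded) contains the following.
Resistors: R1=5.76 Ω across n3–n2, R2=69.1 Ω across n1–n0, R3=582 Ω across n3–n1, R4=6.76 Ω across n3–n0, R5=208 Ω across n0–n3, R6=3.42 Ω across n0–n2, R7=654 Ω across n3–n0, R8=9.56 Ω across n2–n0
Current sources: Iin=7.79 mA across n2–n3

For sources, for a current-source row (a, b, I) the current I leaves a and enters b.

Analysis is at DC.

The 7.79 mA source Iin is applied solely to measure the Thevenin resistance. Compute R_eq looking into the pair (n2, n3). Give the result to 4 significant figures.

R_eq = 3.503 Ω

Element admittances at DC:
  Y(R1) = 0.1736 S between n3,n2
  Y(R2) = 0.01447 S between n1,n0
  Y(R3) = 0.001718 S between n3,n1
  Y(R4) = 0.1479 S between n3,n0
  Y(R5) = 0.004808 S between n0,n3
  Y(R6) = 0.2924 S between n0,n2
  Y(R7) = 0.001529 S between n3,n0
  Y(R8) = 0.1046 S between n2,n0
  Iin: injects 0.00779 A into n3 (from n2)
Assemble and solve the 3×3 MNA system:
  V(n1)=0.002080  V(n2)=-0.007690  V(n3)=0.01960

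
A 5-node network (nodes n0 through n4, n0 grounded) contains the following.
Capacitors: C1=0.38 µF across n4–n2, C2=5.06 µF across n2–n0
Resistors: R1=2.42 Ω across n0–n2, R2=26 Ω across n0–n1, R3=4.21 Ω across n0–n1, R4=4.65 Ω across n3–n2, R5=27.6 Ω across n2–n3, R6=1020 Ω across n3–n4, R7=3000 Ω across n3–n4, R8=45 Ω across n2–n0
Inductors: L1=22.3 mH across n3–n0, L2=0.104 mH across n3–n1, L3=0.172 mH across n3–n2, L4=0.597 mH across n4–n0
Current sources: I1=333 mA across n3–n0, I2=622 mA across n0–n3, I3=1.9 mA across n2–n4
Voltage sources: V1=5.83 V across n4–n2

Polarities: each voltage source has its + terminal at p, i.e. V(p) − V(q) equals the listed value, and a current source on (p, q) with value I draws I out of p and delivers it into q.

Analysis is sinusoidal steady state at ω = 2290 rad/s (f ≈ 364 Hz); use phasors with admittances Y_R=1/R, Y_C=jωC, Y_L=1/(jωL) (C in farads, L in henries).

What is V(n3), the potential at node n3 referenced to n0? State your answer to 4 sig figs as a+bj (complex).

-2.432+3.175j V

Apply KCL at each of the 4 non-ground nodes and solve the resulting linear system.
Node n1: branches {R2, L2, R3} → V_1 = -2.214+3.320j
Node n2: branches {C1, R1, C2, R4, R5, R8, I3, L3, V1} → V_2 = -2.841+2.882j
Node n3: branches {L1, I1, I2, L2, R4, R5, R6, R7, L3} → V_3 = -2.432+3.175j
Node n4: branches {C1, R6, R7, I3, L4, V1} → V_4 = 2.989+2.882j
Source currents: i(V1)=-2.114+2.182j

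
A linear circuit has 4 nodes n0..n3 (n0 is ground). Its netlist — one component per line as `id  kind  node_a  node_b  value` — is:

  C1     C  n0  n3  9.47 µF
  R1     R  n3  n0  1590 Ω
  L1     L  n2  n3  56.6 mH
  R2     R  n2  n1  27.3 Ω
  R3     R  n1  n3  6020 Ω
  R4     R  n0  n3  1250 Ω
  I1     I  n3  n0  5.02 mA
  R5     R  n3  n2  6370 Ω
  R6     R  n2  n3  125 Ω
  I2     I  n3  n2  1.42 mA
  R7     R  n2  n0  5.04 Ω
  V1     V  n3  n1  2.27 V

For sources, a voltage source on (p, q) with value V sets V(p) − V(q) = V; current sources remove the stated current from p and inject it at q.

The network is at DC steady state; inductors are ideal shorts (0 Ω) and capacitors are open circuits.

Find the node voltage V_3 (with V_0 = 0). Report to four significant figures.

-0.02512 V

MNA unknowns: 3 node voltages V₁..V_3 plus 2 source currents (L1, V1)
C1: Y=0.000 on G[0,3]
R1: Y=0.0006289 on G[3,0]
L1: row V2−V3=0, i_L1 at 2,3
R2: Y=0.03663 on G[2,1]
R3: Y=0.0001661 on G[1,3]
R4: Y=0.0008000 on G[0,3]
I1: z[3]−=0.00502, z[0]+=0.00502
R5: Y=0.0001570 on G[3,2]
R6: Y=0.008000 on G[2,3]
I2: z[3]−=0.00142, z[2]+=0.00142
R7: Y=0.1984 on G[2,0]
V1: row V3−V1=2.27, i_V1 at 3,1
solve → V1=-2.295, V2=-0.02512, V3=-0.02512
aux → i_L1=-0.07675, i_V1=-0.08353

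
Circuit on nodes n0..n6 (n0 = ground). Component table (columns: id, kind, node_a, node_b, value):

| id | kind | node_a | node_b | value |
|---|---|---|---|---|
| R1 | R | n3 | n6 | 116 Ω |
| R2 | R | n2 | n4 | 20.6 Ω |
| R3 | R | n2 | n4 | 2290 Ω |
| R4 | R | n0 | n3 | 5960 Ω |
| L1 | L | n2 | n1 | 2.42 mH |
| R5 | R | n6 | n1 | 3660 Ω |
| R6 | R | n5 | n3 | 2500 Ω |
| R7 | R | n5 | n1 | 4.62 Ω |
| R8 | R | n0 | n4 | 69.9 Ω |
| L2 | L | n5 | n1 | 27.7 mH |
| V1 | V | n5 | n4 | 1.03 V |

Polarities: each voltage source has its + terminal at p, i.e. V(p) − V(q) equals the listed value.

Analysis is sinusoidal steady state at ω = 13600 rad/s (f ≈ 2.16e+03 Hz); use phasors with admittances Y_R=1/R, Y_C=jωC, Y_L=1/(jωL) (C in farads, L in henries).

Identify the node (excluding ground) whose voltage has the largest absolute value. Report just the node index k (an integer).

MNA unknowns: 6 node voltages V₁..V_6 plus 1 source current (V1)
R1: Y=0.008621+0.000j on G[3,6]
R2: Y=0.04854+0.000j on G[2,4]
R3: Y=0.0004367+0.000j on G[2,4]
R4: Y=0.0001678+0.000j on G[0,3]
L1: Y=0.000-0.03038j on G[2,1]
R5: Y=0.0002732+0.000j on G[6,1]
R6: Y=0.0004000+0.000j on G[5,3]
R7: Y=0.2165+0.000j on G[5,1]
R8: Y=0.01431+0.000j on G[0,4]
L2: Y=0.000-0.002654j on G[5,1]
V1: row V5−V4=1.03, i_V1 at 5,4
solve → V1=0.9499+0.09026j, V2=0.2978-0.4048j, V3=0.7925+0.02855j, V4=-0.009295-0.0003348j, V5=1.021-0.0003348j, V6=0.7973+0.03044j
aux → i_V1=-0.01518+0.01981j

5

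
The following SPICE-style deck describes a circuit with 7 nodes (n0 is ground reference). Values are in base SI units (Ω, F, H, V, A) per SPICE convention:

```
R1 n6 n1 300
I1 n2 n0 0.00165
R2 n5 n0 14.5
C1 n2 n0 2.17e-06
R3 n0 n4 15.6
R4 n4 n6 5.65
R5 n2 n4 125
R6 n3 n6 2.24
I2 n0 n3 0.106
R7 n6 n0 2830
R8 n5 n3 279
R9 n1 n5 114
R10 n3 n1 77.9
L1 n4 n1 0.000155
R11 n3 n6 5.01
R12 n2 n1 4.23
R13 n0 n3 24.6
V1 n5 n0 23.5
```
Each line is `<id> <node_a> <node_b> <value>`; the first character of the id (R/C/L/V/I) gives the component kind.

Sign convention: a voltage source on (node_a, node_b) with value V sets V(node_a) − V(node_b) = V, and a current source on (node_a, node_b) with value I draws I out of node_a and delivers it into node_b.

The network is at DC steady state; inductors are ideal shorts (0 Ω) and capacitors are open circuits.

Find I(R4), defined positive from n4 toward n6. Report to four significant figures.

-0.03075 A

Apply KCL at each of the 6 non-ground nodes and solve the resulting linear system.
Node n1: branches {R1, R9, R10, L1, R12} → V_1 = 3.275
Node n2: branches {I1, C1, R5, R12} → V_2 = 3.269
Node n3: branches {R6, I2, R8, R10, R11, R13} → V_3 = 3.500
Node n4: branches {R3, R4, R5, L1} → V_4 = 3.275
Node n5: branches {R2, R8, R9, V1} → V_5 = 23.50
Node n6: branches {R1, R4, R6, R7, R11} → V_6 = 3.449
Source currents: i(L1)=-0.1793, i(V1)=-1.870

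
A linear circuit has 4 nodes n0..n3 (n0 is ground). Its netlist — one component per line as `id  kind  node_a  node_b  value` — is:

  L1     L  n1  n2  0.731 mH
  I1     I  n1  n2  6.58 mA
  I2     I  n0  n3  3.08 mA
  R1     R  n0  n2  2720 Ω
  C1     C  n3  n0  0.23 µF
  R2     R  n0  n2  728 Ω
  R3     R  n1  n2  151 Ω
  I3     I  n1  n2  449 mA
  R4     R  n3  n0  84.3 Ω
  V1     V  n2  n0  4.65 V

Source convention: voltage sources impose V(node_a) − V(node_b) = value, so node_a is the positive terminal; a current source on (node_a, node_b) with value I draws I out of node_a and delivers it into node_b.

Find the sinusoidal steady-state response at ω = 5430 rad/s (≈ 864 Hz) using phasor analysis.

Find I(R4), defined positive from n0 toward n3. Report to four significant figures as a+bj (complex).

-0.003046+0.0003207j A

Element admittances at ω=5430 rad/s:
  Y(L1) = 0.000-0.2519j S between n1,n2
  I1: injects 0.00658 A into n2 (from n1)
  I2: injects 0.00308 A into n3 (from n0)
  Y(R1) = 0.0003676+0.000j S between n0,n2
  Y(C1) = 0.000+0.001249j S between n3,n0
  Y(R2) = 0.001374+0.000j S between n0,n2
  Y(R3) = 0.006623+0.000j S between n1,n2
  I3: injects 0.449 A into n2 (from n1)
  Y(R4) = 0.01186+0.000j S between n3,n0
  V1: constraint V(n2)−V(n0) = 4.65
Assemble and solve the 4×4 MNA system:
  V(n1)=4.602-1.807j  V(n2)=4.650+0.000j  V(n3)=0.2568-0.02704j
  i(V1)=-0.008097+0.000j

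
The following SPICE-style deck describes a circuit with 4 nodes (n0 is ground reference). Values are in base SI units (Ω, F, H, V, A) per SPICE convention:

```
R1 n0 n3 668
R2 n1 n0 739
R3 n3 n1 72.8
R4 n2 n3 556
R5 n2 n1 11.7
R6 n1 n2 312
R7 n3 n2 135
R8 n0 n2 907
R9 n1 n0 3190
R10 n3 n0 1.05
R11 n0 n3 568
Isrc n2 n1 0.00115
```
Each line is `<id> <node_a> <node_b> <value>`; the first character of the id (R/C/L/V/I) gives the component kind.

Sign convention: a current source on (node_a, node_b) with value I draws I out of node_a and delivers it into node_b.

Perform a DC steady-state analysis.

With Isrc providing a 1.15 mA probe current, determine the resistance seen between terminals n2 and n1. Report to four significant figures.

Element admittances at DC:
  Y(R1) = 0.001497 S between n0,n3
  Y(R2) = 0.001353 S between n1,n0
  Y(R3) = 0.01374 S between n3,n1
  Y(R4) = 0.001799 S between n2,n3
  Y(R5) = 0.08547 S between n2,n1
  Y(R6) = 0.003205 S between n1,n2
  Y(R7) = 0.007407 S between n3,n2
  Y(R8) = 0.001103 S between n0,n2
  Y(R9) = 0.0003135 S between n1,n0
  Y(R10) = 0.9524 S between n3,n0
  Y(R11) = 0.001761 S between n0,n3
  Isrc: injects 0.00115 A into n1 (from n2)
Assemble and solve the 3×3 MNA system:
  V(n1)=0.004861  V(n2)=-0.007263  V(n3)=-9.769e-08

R_eq = 10.54 Ω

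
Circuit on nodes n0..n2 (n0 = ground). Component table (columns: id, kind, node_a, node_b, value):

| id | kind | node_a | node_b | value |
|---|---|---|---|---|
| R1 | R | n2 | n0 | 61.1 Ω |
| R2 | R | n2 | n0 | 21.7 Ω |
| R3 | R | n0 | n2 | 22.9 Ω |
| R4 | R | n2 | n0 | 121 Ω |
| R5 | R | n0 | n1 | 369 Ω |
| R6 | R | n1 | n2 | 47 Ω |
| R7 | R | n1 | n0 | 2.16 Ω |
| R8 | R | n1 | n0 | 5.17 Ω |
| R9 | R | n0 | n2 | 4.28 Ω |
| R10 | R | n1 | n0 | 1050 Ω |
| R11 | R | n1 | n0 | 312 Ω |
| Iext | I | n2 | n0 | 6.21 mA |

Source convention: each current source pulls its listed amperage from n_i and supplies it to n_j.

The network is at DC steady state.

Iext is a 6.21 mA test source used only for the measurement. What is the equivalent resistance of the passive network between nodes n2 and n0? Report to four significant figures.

R_eq = 2.713 Ω

MNA unknowns: 2 node voltages V₁..V_2
R1: Y=0.01637 on G[2,0]
R2: Y=0.04608 on G[2,0]
R3: Y=0.04367 on G[0,2]
R4: Y=0.008264 on G[2,0]
R5: Y=0.002710 on G[0,1]
R6: Y=0.02128 on G[1,2]
R7: Y=0.4630 on G[1,0]
R8: Y=0.1934 on G[1,0]
R9: Y=0.2336 on G[0,2]
R10: Y=0.0009524 on G[1,0]
R11: Y=0.003205 on G[1,0]
Iext: z[2]−=0.00621, z[0]+=0.00621
solve → V1=-0.0005236, V2=-0.01685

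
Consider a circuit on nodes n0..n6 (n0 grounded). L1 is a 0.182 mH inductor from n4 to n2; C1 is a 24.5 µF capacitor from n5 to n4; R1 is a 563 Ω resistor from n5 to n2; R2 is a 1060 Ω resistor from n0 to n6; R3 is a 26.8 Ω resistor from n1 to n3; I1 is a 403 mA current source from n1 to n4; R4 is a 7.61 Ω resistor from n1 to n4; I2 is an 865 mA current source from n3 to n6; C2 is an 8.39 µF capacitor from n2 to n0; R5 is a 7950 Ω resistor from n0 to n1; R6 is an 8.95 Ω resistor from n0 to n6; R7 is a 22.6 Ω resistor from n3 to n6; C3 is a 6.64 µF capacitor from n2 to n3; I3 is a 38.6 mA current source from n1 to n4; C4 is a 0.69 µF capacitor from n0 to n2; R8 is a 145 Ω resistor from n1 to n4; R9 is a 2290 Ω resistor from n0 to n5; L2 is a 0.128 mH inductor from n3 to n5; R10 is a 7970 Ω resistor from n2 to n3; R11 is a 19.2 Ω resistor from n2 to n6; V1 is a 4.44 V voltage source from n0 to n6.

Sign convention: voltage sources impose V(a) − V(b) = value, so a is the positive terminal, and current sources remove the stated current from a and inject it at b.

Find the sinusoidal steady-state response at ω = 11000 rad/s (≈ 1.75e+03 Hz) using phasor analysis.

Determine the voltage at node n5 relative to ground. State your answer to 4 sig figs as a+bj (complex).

Apply KCL at each of the 6 non-ground nodes and solve the resulting linear system.
Node n1: branches {R3, I1, R4, R5, I3, R8} → V_1 = -8.593+5.452j
Node n2: branches {L1, R1, C2, C3, C4, R10, R11} → V_2 = -6.505+6.528j
Node n3: branches {R3, I2, R7, C3, L2, R10} → V_3 = -6.726+6.905j
Node n4: branches {L1, C1, I1, R4, I3, R8} → V_4 = -5.912+5.065j
Node n5: branches {C1, R1, R9, L2} → V_5 = -7.210+8.040j
Node n6: branches {R2, I2, R6, R7, R11, V1} → V_6 = -4.440+0.000j
Source currents: i(V1)=-1.157-0.6455j

-7.210+8.040j V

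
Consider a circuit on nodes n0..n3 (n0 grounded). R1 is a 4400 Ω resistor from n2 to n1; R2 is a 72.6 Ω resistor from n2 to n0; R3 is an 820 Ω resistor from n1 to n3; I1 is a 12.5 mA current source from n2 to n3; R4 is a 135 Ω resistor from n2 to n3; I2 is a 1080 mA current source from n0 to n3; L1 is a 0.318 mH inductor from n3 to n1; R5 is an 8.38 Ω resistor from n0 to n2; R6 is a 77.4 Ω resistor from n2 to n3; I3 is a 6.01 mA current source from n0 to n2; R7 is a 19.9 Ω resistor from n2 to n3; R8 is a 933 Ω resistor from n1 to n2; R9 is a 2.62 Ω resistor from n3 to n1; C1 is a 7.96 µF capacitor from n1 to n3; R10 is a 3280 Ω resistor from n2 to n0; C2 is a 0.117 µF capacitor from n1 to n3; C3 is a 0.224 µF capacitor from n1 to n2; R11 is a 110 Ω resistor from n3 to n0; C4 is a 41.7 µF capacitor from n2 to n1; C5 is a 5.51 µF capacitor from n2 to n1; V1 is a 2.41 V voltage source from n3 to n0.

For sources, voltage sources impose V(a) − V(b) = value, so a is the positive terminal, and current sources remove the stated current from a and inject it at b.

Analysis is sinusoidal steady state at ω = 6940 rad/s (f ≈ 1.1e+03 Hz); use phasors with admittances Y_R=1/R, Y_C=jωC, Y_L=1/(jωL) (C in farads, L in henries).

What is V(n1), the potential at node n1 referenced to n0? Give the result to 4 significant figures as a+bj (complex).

2.195-0.4004j V

Apply KCL at each of the 3 non-ground nodes and solve the resulting linear system.
Node n1: branches {R1, R3, L1, R8, R9, C1, C2, C3, C4, C5} → V_1 = 2.195-0.4004j
Node n2: branches {R1, R2, I1, R4, R5, R6, I3, R7, R8, R10, C3, C4, C5} → V_2 = 1.986+0.3323j
Node n3: branches {R3, I1, R4, I2, L1, R6, R7, R9, C1, C2, R11, V1} → V_3 = 2.410+0.000j
Source currents: i(V1)=0.7992-0.04433j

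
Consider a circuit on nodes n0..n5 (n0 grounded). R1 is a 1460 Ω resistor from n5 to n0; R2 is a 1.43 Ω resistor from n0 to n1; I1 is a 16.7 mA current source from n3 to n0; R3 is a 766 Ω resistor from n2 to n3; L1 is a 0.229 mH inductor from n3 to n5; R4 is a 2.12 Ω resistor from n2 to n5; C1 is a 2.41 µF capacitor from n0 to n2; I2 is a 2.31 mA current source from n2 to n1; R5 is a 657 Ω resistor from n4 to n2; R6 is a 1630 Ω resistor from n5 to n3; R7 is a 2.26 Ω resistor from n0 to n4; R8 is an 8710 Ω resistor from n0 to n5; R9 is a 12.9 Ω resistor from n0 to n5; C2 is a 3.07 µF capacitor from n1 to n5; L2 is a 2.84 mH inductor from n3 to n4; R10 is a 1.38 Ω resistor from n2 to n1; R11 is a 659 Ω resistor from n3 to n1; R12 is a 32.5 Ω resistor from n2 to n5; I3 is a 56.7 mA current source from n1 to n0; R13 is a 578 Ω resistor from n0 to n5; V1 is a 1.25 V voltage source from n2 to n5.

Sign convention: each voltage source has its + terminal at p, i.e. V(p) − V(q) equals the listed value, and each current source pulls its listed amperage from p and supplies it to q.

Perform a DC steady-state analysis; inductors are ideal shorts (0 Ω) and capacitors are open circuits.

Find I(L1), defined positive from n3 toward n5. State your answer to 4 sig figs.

0.2354 A

MNA unknowns: 5 node voltages V₁..V_5 plus 3 source currents (L1, L2, V1)
R1: Y=0.0006849 on G[5,0]
R2: Y=0.6993 on G[0,1]
I1: z[3]−=0.0167, z[0]+=0.0167
R3: Y=0.001305 on G[2,3]
L1: row V3−V5=0, i_L1 at 3,5
R4: Y=0.4717 on G[2,5]
C1: Y=0.000 on G[0,2]
I2: z[2]−=0.00231, z[1]+=0.00231
R5: Y=0.001522 on G[4,2]
R6: Y=0.0006135 on G[5,3]
R7: Y=0.4425 on G[0,4]
R8: Y=0.0001148 on G[0,5]
R9: Y=0.07752 on G[0,5]
C2: Y=0.000 on G[1,5]
L2: row V3−V4=0, i_L2 at 3,4
R10: Y=0.7246 on G[2,1]
R11: Y=0.001517 on G[3,1]
R12: Y=0.03077 on G[2,5]
I3: z[1]−=0.0567, z[0]+=0.0567
R13: Y=0.001730 on G[0,5]
V1: row V2−V5=1.25, i_V1 at 2,5
solve → V1=0.3126, V2=0.6912, V3=-0.5588, V4=-0.5588, V5=-0.5588
aux → i_L1=0.2354, i_L2=-0.2492, i_V1=-0.9082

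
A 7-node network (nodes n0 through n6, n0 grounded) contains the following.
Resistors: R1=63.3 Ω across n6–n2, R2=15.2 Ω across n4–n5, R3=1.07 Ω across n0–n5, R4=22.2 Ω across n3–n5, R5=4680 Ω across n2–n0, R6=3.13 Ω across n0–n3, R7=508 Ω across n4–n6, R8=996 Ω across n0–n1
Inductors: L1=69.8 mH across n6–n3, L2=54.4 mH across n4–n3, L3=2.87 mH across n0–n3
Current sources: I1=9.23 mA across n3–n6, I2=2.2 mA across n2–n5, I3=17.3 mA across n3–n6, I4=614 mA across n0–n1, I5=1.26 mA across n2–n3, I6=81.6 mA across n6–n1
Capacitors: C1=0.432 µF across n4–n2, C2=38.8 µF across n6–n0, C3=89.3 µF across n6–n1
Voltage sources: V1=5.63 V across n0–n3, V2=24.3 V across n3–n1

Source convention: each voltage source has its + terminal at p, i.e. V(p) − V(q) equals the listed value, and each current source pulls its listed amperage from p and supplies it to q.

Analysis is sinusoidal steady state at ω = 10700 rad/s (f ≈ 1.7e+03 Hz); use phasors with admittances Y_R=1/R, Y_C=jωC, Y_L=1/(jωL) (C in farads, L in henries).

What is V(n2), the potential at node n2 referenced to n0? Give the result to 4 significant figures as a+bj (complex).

-18.96+5.084j V

Element admittances at ω=10700 rad/s:
  Y(R1) = 0.01580+0.000j S between n6,n2
  Y(L1) = 0.000-0.001339j S between n6,n3
  Y(R2) = 0.06579+0.000j S between n4,n5
  I1: injects 0.00923 A into n6 (from n3)
  I2: injects 0.0022 A into n5 (from n2)
  I3: injects 0.0173 A into n6 (from n3)
  Y(R3) = 0.9346+0.000j S between n0,n5
  I4: injects 0.614 A into n1 (from n0)
  I5: injects 0.00126 A into n3 (from n2)
  Y(C1) = 0.000+0.004622j S between n4,n2
  Y(L2) = 0.000-0.001718j S between n4,n3
  I6: injects 0.0816 A into n1 (from n6)
  Y(R4) = 0.04505+0.000j S between n3,n5
  Y(R5) = 0.0002137+0.000j S between n2,n0
  Y(R6) = 0.3195+0.000j S between n0,n3
  Y(L3) = 0.000-0.03256j S between n0,n3
  Y(C2) = 0.000+0.4152j S between n6,n0
  Y(C3) = 0.000+0.9555j S between n6,n1
  Y(R7) = 0.001969+0.000j S between n4,n6
  Y(R8) = 0.001004+0.000j S between n0,n1
  V1: constraint V(n0)−V(n3) = 5.63
  V2: constraint V(n3)−V(n1) = 24.3
Assemble and solve the 8×8 MNA system:
  V(n1)=-29.93+0.000j  V(n2)=-18.96+5.084j  V(n3)=-5.630+0.000j  V(n4)=-1.316-1.166j  V(n5)=-0.3233-0.07335j  V(n6)=-20.82-0.009352j
  i(V1)=-2.745-8.529j  i(V2)=-0.7346-8.702j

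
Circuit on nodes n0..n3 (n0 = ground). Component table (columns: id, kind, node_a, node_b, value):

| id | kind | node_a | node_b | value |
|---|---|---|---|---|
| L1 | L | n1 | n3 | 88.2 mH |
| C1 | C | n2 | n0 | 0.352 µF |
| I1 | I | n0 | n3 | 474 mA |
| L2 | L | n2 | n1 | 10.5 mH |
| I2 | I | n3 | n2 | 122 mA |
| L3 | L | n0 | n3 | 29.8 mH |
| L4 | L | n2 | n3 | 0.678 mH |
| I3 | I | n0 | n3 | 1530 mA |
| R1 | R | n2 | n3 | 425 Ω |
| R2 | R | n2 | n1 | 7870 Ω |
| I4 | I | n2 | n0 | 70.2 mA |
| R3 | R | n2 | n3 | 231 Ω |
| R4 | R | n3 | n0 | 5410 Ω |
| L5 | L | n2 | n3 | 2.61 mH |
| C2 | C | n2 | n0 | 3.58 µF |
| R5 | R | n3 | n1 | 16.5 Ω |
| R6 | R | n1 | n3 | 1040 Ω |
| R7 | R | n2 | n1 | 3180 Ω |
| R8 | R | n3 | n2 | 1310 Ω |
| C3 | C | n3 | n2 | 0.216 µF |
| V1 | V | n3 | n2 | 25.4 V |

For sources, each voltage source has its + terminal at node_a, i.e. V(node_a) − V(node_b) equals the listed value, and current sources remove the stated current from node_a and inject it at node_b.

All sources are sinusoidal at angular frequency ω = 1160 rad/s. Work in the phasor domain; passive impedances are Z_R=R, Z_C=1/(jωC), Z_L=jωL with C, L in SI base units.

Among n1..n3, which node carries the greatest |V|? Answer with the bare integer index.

1

Apply KCL at each of the 3 non-ground nodes and solve the resulting linear system.
Node n1: branches {L1, L2, R2, R5, R6, R7} → V_1 = -19.80+89.83j
Node n2: branches {C1, L2, I2, L4, R1, R2, I4, R3, L5, C2, R7, R8, C3, V1} → V_2 = -29.55+79.39j
Node n3: branches {L1, I1, I2, L3, L4, I3, R1, R3, R4, L5, R5, R6, R8, C3, V1} → V_3 = -4.152+79.39j
Source currents: i(V1)=-1.465+41.34j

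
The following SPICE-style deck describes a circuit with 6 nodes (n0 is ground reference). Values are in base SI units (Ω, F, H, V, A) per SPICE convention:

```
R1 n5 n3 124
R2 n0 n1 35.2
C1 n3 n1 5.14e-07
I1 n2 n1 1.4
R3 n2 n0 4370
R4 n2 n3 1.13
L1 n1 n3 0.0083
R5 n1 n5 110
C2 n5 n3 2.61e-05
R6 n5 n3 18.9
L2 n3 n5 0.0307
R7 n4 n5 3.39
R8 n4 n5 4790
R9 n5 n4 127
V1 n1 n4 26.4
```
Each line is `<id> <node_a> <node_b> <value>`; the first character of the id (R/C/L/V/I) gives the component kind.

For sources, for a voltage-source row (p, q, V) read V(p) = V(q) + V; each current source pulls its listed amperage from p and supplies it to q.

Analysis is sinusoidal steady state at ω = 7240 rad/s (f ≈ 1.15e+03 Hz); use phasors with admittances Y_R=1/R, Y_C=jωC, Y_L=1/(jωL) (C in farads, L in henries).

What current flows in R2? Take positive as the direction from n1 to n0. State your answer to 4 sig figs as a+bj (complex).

0.008268-0.001121j A

Element admittances at ω=7240 rad/s:
  Y(R1) = 0.008065+0.000j S between n5,n3
  Y(R2) = 0.02841+0.000j S between n0,n1
  Y(C1) = 0.000+0.003721j S between n3,n1
  I1: injects 1.4 A into n1 (from n2)
  Y(R3) = 0.0002288+0.000j S between n2,n0
  Y(R4) = 0.8850+0.000j S between n2,n3
  Y(L1) = 0.000-0.01664j S between n1,n3
  Y(R5) = 0.009091+0.000j S between n1,n5
  Y(C2) = 0.000+0.1890j S between n5,n3
  Y(R6) = 0.05291+0.000j S between n5,n3
  Y(L2) = 0.000-0.004499j S between n3,n5
  Y(R7) = 0.2950+0.000j S between n4,n5
  Y(R8) = 0.0002088+0.000j S between n4,n5
  Y(R9) = 0.007874+0.000j S between n5,n4
  V1: constraint V(n1)−V(n4) = 26.4
Assemble and solve the 6×6 MNA system:
  V(n1)=0.2910-0.03945j  V(n2)=-36.13+4.897j  V(n3)=-34.56+4.899j  V(n4)=-26.11-0.03945j  V(n5)=-30.00-1.485j
  i(V1)=1.180+0.4382j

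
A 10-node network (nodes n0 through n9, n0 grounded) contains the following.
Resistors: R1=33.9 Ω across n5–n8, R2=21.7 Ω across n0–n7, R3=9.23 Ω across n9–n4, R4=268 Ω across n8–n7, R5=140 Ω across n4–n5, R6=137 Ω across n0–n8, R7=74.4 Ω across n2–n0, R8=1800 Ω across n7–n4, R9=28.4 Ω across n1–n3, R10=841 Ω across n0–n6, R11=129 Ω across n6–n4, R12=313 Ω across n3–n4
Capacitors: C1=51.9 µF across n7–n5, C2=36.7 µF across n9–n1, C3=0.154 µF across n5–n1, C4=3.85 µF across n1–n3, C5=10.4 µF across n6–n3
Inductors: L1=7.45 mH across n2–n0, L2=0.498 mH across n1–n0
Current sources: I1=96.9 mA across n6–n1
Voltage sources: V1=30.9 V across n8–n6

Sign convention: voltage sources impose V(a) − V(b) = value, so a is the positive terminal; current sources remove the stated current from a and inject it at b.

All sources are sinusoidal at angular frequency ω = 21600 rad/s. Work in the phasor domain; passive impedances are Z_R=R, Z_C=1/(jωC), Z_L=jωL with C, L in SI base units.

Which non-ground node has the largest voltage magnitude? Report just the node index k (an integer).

MNA unknowns: 9 node voltages V₁..V_9 plus 1 source current (V1)
R1: Y=0.02950+0.000j on G[5,8]
R2: Y=0.04608+0.000j on G[0,7]
R3: Y=0.1083+0.000j on G[9,4]
R4: Y=0.003731+0.000j on G[8,7]
R5: Y=0.007143+0.000j on G[4,5]
C1: Y=0.000+1.121j on G[7,5]
R6: Y=0.007299+0.000j on G[0,8]
R7: Y=0.01344+0.000j on G[2,0]
C2: Y=0.000+0.7927j on G[9,1]
R8: Y=0.0005556+0.000j on G[7,4]
C3: Y=0.000+0.003326j on G[5,1]
L1: Y=0.000-0.006214j on G[2,0]
C4: Y=0.000+0.08316j on G[1,3]
R9: Y=0.03521+0.000j on G[1,3]
R10: Y=0.001189+0.000j on G[0,6]
R11: Y=0.007752+0.000j on G[6,4]
I1: z[6]−=0.0969, z[1]+=0.0969
C5: Y=0.000+0.2246j on G[6,3]
R12: Y=0.003195+0.000j on G[3,4]
L2: Y=0.000-0.09296j on G[1,0]
V1: row V8−V6=30.9, i_V1 at 8,6
solve → V1=0.4514-6.881j, V2=0.000+0.000j, V3=-4.713-0.4071j, V4=0.6733-5.710j, V5=10.02+0.01616j, V6=-5.535+2.876j, V7=10.01+0.3810j, V8=25.36+2.876j, V9=0.6126-6.889j
aux → i_V1=-0.6952-0.1146j

8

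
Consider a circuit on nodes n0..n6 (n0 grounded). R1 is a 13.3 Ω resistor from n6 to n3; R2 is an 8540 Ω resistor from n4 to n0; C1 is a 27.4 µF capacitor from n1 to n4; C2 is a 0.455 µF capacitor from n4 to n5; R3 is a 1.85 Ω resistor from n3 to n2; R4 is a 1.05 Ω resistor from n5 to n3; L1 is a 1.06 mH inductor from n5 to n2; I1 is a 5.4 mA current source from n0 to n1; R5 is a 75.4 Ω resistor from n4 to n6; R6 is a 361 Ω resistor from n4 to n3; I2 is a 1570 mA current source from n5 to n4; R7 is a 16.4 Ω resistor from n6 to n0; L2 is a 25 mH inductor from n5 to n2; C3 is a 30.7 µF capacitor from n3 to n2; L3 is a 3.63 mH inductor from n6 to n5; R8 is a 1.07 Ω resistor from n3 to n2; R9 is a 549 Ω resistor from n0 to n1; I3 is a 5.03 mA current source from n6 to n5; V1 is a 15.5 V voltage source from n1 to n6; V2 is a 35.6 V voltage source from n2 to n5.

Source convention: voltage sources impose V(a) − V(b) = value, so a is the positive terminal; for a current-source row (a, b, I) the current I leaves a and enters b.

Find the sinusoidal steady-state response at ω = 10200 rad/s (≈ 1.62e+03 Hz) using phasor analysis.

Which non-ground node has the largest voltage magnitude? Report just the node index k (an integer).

5

MNA unknowns: 6 node voltages V₁..V_6 plus 2 source currents (V1, V2)
R1: Y=0.07519+0.000j on G[6,3]
R2: Y=0.0001171+0.000j on G[4,0]
C1: Y=0.000+0.2795j on G[1,4]
C2: Y=0.000+0.004641j on G[4,5]
R3: Y=0.5405+0.000j on G[3,2]
R4: Y=0.9524+0.000j on G[5,3]
L1: Y=0.000-0.09249j on G[5,2]
I1: z[0]−=0.0054, z[1]+=0.0054
R5: Y=0.01326+0.000j on G[4,6]
R6: Y=0.002770+0.000j on G[4,3]
I2: z[5]−=1.57, z[4]+=1.57
R7: Y=0.06098+0.000j on G[6,0]
L2: Y=0.000-0.003922j on G[5,2]
C3: Y=0.000+0.3131j on G[3,2]
L3: Y=0.000-0.02701j on G[6,5]
R8: Y=0.9346+0.000j on G[3,2]
R9: Y=0.001821+0.000j on G[0,1]
I3: z[6]−=0.00503, z[5]+=0.00503
V1: row V1−V6=15.5, i_V1 at 1,6
V2: row V2−V5=35.6, i_V2 at 2,5
solve → V1=15.11+0.008807j, V2=-2.956-12.25j, V3=-16.14-10.23j, V4=14.40-4.723j, V5=-38.56-12.25j, V6=-0.3905+0.008807j
aux → i_V1=1.300-0.1977j, i_V2=-20.08+2.290j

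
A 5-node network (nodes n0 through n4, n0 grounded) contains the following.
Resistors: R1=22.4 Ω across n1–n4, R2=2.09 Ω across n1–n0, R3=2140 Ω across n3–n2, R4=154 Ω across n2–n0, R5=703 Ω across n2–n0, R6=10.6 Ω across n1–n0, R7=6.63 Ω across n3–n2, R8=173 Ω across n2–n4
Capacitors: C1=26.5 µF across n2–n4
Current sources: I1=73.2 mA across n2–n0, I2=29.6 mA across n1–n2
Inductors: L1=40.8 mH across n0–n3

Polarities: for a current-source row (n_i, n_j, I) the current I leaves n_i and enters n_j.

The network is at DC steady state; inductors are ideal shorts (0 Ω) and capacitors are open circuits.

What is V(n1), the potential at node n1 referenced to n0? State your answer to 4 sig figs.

-0.05358 V

Element admittances at DC:
  Y(R1) = 0.04464 S between n1,n4
  Y(C1) = 0.000 S between n2,n4
  Y(R2) = 0.4785 S between n1,n0
  Y(R3) = 0.0004673 S between n3,n2
  I1: injects 0.0732 A into n0 (from n2)
  Y(R4) = 0.006494 S between n2,n0
  L1: short n0↔n3 (DC inductor)
  Y(R5) = 0.001422 S between n2,n0
  Y(R6) = 0.09434 S between n1,n0
  Y(R7) = 0.1508 S between n3,n2
  Y(R8) = 0.005780 S between n2,n4
  I2: injects 0.0296 A into n2 (from n1)
Assemble and solve the 5×5 MNA system:
  V(n1)=-0.05358  V(n2)=-0.2670  V(n3)=0.000  V(n4)=-0.07805
  i(L1)=0.04039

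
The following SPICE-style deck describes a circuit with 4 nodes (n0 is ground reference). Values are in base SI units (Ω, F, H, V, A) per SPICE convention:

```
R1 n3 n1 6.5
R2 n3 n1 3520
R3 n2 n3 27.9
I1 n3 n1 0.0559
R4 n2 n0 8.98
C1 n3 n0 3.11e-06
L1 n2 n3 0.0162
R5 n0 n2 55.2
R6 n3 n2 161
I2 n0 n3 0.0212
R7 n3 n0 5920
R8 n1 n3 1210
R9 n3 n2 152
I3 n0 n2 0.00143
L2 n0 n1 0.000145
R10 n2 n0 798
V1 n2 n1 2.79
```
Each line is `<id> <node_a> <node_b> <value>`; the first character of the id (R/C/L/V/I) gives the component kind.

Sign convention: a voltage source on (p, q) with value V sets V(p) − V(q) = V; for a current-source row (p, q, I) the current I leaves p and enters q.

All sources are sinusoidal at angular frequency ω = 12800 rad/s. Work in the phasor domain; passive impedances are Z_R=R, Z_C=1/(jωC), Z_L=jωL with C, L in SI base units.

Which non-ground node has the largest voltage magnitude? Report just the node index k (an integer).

2

Element admittances at ω=12800 rad/s:
  Y(R1) = 0.1538+0.000j S between n3,n1
  Y(R2) = 0.0002841+0.000j S between n3,n1
  Y(R3) = 0.03584+0.000j S between n2,n3
  I1: injects 0.0559 A into n1 (from n3)
  Y(R4) = 0.1114+0.000j S between n2,n0
  Y(C1) = 0.000+0.03981j S between n3,n0
  Y(L1) = 0.000-0.004823j S between n2,n3
  Y(R5) = 0.01812+0.000j S between n0,n2
  Y(R6) = 0.006211+0.000j S between n3,n2
  I2: injects 0.0212 A into n3 (from n0)
  Y(R7) = 0.0001689+0.000j S between n3,n0
  Y(R8) = 0.0008264+0.000j S between n1,n3
  Y(R9) = 0.006579+0.000j S between n3,n2
  I3: injects 0.00143 A into n2 (from n0)
  Y(L2) = 0.000-0.5388j S between n0,n1
  Y(R10) = 0.001253+0.000j S between n2,n0
  V1: constraint V(n2)−V(n1) = 2.79
Assemble and solve the 4×4 MNA system:
  V(n1)=-0.1441-0.6557j  V(n2)=2.646-0.6557j  V(n3)=0.2068-0.7533j
  i(V1)=-0.4636+0.09274j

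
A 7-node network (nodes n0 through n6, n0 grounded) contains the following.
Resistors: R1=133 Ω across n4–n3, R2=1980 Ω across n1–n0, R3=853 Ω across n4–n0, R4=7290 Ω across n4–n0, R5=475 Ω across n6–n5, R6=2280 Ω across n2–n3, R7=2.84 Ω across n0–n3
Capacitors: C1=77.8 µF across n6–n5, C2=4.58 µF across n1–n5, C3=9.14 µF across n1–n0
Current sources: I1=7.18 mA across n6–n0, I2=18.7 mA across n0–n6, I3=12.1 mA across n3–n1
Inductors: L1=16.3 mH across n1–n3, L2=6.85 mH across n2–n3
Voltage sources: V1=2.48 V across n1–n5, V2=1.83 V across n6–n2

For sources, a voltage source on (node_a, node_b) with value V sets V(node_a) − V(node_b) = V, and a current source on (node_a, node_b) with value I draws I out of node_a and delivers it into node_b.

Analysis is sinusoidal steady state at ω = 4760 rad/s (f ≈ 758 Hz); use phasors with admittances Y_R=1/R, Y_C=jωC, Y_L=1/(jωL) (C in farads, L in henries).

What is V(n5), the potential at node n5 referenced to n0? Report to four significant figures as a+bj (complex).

MNA unknowns: 6 node voltages V₁..V_6 plus 2 source currents (V1, V2)
R1: Y=0.007519+0.000j on G[4,3]
C1: Y=0.000+0.3703j on G[6,5]
R2: Y=0.0005051+0.000j on G[1,0]
I1: z[6]−=0.00718, z[0]+=0.00718
C2: Y=0.000+0.02180j on G[1,5]
C3: Y=0.000+0.04351j on G[1,0]
R3: Y=0.001172+0.000j on G[4,0]
R4: Y=0.0001372+0.000j on G[4,0]
R5: Y=0.002105+0.000j on G[6,5]
I2: z[0]−=0.0187, z[6]+=0.0187
L1: Y=0.000-0.01289j on G[1,3]
L2: Y=0.000-0.03067j on G[2,3]
R6: Y=0.0004386+0.000j on G[2,3]
R7: Y=0.3521+0.000j on G[0,3]
I3: z[3]−=0.0121, z[1]+=0.0121
V1: row V1−V5=2.48, i_V1 at 1,5
V2: row V6−V2=1.83, i_V2 at 6,2
solve → V1=11.08-16.94j, V2=7.595-18.37j, V3=-2.070-1.340j, V4=-1.763-1.141j, V5=8.596-16.94j, V6=9.425-18.37j
aux → i_V1=-0.5296-0.3580j, i_V2=-0.5180-0.3039j

8.596-16.94j V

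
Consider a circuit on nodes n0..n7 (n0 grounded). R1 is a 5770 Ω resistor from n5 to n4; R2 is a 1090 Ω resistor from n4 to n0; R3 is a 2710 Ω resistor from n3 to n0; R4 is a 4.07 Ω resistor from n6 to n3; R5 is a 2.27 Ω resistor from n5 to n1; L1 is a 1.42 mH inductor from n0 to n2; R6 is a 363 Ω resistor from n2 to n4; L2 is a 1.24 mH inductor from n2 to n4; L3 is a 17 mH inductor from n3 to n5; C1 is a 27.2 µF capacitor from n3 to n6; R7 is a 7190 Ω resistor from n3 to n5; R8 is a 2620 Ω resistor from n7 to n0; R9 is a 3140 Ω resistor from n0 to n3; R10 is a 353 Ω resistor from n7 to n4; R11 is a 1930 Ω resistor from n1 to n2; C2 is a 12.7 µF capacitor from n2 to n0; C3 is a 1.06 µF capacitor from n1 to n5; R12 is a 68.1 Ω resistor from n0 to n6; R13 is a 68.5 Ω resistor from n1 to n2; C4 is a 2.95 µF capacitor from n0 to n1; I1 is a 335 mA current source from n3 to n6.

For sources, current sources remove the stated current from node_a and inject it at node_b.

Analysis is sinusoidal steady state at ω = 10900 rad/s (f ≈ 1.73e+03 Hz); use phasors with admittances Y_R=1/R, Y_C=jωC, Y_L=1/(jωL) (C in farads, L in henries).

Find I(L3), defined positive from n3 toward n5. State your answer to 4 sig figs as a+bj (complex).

Apply KCL at each of the 7 non-ground nodes and solve the resulting linear system.
Node n1: branches {R5, R11, C3, R13, C4} → V_1 = 0.1212+6.420e-05j
Node n2: branches {L1, R6, L2, R11, C2, R13} → V_2 = 0.005392-0.02392j
Node n3: branches {R3, R4, L3, C1, R7, R9, I1} → V_3 = -0.6562+0.3577j
Node n4: branches {R1, R2, R6, L2, R10} → V_4 = 0.004920-0.02370j
Node n5: branches {R1, R5, L3, R7, C3} → V_5 = 0.1255+0.009625j
Node n6: branches {R4, C1, R12, I1} → V_6 = -0.08981-0.3073j
Node n7: branches {R8, R10} → V_7 = 0.004336-0.02089j

0.001879+0.004218j A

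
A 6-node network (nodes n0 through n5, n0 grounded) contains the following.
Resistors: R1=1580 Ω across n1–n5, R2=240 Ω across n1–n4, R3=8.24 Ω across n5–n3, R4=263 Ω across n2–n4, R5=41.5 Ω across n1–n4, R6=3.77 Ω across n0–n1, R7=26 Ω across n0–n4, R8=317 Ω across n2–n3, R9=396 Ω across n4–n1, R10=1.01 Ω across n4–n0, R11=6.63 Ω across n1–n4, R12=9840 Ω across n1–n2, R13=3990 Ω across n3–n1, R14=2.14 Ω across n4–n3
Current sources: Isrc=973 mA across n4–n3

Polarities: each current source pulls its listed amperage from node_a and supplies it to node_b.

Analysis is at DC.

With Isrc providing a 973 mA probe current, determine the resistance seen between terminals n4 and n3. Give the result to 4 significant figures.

R_eq = 2.128 Ω

MNA unknowns: 5 node voltages V₁..V_5
R1: Y=0.0006329 on G[1,5]
R2: Y=0.004167 on G[1,4]
R3: Y=0.1214 on G[5,3]
R4: Y=0.003802 on G[2,4]
R5: Y=0.02410 on G[1,4]
R6: Y=0.2653 on G[0,1]
R7: Y=0.03846 on G[0,4]
R8: Y=0.003155 on G[2,3]
R9: Y=0.002525 on G[4,1]
R10: Y=0.9901 on G[4,0]
R11: Y=0.1508 on G[1,4]
R12: Y=0.0001016 on G[1,2]
R13: Y=0.0002506 on G[3,1]
R14: Y=0.4673 on G[4,3]
Isrc: z[4]−=0.973, z[3]+=0.973
solve → V1=0.003873, V2=0.9245, V3=2.070, V4=-0.0009987, V5=2.059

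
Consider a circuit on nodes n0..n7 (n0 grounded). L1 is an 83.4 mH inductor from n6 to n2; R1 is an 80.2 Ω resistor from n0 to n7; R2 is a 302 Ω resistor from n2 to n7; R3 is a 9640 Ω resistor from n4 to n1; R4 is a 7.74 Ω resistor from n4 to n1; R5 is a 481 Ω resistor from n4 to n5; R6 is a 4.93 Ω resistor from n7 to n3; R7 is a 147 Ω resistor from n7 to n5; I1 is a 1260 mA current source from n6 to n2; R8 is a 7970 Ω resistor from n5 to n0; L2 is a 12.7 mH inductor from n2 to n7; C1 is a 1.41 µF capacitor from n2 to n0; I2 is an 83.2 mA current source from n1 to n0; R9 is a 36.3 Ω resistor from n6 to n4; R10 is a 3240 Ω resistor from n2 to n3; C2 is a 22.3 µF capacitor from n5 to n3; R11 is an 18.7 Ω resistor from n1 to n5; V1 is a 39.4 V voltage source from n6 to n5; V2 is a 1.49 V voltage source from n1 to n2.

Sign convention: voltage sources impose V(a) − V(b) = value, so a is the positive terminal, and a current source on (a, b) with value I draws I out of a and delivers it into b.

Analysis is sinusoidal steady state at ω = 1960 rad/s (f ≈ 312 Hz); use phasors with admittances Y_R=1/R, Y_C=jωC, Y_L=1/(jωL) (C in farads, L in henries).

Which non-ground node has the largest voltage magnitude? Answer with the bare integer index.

Element admittances at ω=1960 rad/s:
  Y(L1) = 0.000-0.006118j S between n6,n2
  Y(R1) = 0.01247+0.000j S between n0,n7
  Y(R2) = 0.003311+0.000j S between n2,n7
  Y(R3) = 0.0001037+0.000j S between n4,n1
  Y(R4) = 0.1292+0.000j S between n4,n1
  Y(R5) = 0.002079+0.000j S between n4,n5
  Y(R6) = 0.2028+0.000j S between n7,n3
  Y(R7) = 0.006803+0.000j S between n7,n5
  I1: injects 1.26 A into n2 (from n6)
  Y(R8) = 0.0001255+0.000j S between n5,n0
  Y(L2) = 0.000-0.04017j S between n2,n7
  Y(C1) = 0.000+0.002764j S between n2,n0
  I2: injects 0.0832 A into n0 (from n1)
  Y(R9) = 0.02755+0.000j S between n6,n4
  Y(R10) = 0.0003086+0.000j S between n2,n3
  Y(C2) = 0.000+0.04371j S between n5,n3
  Y(R11) = 0.05348+0.000j S between n1,n5
  V1: constraint V(n6)−V(n5) = 39.4
  V2: constraint V(n1)−V(n2) = 1.49
Assemble and solve the 9×9 MNA system:
  V(n1)=8.915+23.46j  V(n2)=7.425+23.46j  V(n3)=-6.559-1.464j  V(n4)=13.18+23.28j  V(n5)=-4.842+22.46j  V(n6)=34.56+22.46j  V(n7)=-1.424-1.872j
  i(V1)=-1.843+0.1883j  i(V2)=-0.2674-0.07739j

6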